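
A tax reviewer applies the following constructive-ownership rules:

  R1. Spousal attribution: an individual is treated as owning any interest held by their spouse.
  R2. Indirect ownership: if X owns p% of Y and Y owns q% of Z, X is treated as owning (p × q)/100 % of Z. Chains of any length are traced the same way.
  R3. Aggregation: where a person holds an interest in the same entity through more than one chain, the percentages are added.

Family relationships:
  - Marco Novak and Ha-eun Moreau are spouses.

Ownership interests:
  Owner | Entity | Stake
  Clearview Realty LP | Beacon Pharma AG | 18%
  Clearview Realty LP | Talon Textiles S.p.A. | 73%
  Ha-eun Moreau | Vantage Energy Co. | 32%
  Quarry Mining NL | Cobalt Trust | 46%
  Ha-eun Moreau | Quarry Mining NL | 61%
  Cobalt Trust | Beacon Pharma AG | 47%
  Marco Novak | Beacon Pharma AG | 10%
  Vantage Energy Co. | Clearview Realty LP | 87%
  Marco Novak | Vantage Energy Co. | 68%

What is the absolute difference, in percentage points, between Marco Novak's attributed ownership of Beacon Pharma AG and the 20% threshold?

18.8482

By spousal attribution (R1), Marco Novak is treated as also owning Ha-eun Moreau's interest in Vantage Energy Co, giving 68% + 32% = 100%.
By spousal attribution (R1), Marco Novak is treated as owning Ha-eun Moreau's 61% interest in Quarry Mining NL.
Chain via Vantage Energy Co. → Clearview Realty LP (R2): 100% × 87% × 18% = 15.66% of Beacon Pharma AG.
Direct interest in Beacon Pharma AG: 10%.
Chain via Quarry Mining NL → Cobalt Trust (R2): 61% × 46% × 47% = 13.1882% of Beacon Pharma AG.
Aggregating (R3): 15.66% + 10% + 13.1882% = 38.8482%.
38.8482% exceeds the 20% threshold by 18.8482 percentage points.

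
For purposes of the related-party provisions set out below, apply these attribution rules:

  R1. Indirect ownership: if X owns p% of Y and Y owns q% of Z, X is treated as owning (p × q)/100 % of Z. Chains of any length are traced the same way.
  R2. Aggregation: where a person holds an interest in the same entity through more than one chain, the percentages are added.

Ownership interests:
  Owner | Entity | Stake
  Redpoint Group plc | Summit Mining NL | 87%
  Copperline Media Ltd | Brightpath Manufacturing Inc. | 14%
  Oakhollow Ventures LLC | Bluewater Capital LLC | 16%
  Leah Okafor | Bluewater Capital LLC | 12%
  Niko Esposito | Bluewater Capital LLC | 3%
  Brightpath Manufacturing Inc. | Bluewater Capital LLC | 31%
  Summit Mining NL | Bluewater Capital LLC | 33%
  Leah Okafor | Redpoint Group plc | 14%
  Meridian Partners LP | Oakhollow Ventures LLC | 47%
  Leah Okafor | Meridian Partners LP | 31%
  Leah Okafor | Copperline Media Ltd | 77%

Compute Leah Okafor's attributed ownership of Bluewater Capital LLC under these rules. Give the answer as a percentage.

Chain via Redpoint Group plc → Summit Mining NL (R1): 14% × 87% × 33% = 4.0194% of Bluewater Capital LLC.
Chain via Copperline Media Ltd → Brightpath Manufacturing Inc. (R1): 77% × 14% × 31% = 3.3418% of Bluewater Capital LLC.
Chain via Meridian Partners LP → Oakhollow Ventures LLC (R1): 31% × 47% × 16% = 2.3312% of Bluewater Capital LLC.
Direct interest in Bluewater Capital LLC: 12%.
Aggregating (R2): 4.0194% + 3.3418% + 2.3312% + 12% = 21.6924%.

21.6924%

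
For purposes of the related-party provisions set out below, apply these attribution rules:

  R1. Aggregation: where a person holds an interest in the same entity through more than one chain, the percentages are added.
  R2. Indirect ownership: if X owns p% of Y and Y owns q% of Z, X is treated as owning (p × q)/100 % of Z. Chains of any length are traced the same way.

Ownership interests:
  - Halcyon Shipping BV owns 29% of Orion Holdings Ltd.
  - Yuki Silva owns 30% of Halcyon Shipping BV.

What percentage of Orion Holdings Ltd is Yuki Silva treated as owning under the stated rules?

Chain via Halcyon Shipping BV (R2): 30% × 29% = 8.7% of Orion Holdings Ltd.

8.7%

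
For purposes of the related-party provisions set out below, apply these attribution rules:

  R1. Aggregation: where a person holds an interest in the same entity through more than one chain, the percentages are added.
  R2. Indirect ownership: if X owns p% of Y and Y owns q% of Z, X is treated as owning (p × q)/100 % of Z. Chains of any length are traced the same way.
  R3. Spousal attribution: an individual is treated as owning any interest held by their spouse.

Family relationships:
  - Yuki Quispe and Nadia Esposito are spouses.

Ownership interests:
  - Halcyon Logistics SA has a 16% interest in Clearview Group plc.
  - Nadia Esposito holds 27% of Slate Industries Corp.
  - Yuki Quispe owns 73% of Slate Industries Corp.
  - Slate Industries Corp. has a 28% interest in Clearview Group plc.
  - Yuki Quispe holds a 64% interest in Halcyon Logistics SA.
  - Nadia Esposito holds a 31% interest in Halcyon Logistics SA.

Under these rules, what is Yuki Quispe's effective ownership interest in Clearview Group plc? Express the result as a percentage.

By spousal attribution (R3), Yuki Quispe is treated as also owning Nadia Esposito's interest in Halcyon Logistics SA, giving 64% + 31% = 95%.
By spousal attribution (R3), Yuki Quispe is treated as also owning Nadia Esposito's interest in Slate Industries Corp, giving 73% + 27% = 100%.
Chain via Halcyon Logistics SA (R2): 95% × 16% = 15.2% of Clearview Group plc.
Chain via Slate Industries Corp. (R2): 100% × 28% = 28% of Clearview Group plc.
Aggregating (R1): 15.2% + 28% = 43.2%.

43.2%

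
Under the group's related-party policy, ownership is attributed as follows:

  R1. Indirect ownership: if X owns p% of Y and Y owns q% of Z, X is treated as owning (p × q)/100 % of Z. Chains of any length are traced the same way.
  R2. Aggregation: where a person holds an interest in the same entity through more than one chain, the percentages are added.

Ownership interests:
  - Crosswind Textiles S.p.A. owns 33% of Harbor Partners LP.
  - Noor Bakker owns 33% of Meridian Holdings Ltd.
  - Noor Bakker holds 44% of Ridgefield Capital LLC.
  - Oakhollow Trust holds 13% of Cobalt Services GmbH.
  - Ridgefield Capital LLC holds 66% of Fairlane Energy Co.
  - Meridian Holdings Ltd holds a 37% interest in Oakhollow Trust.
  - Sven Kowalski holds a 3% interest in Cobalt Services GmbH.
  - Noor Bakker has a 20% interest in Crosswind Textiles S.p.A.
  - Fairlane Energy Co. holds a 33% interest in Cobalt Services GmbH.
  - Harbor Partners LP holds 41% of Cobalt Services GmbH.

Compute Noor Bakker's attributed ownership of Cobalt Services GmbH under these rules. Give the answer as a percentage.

13.8765%

Chain via Ridgefield Capital LLC → Fairlane Energy Co. (R1): 44% × 66% × 33% = 9.5832% of Cobalt Services GmbH.
Chain via Crosswind Textiles S.p.A. → Harbor Partners LP (R1): 20% × 33% × 41% = 2.706% of Cobalt Services GmbH.
Chain via Meridian Holdings Ltd → Oakhollow Trust (R1): 33% × 37% × 13% = 1.5873% of Cobalt Services GmbH.
Aggregating (R2): 9.5832% + 2.706% + 1.5873% = 13.8765%.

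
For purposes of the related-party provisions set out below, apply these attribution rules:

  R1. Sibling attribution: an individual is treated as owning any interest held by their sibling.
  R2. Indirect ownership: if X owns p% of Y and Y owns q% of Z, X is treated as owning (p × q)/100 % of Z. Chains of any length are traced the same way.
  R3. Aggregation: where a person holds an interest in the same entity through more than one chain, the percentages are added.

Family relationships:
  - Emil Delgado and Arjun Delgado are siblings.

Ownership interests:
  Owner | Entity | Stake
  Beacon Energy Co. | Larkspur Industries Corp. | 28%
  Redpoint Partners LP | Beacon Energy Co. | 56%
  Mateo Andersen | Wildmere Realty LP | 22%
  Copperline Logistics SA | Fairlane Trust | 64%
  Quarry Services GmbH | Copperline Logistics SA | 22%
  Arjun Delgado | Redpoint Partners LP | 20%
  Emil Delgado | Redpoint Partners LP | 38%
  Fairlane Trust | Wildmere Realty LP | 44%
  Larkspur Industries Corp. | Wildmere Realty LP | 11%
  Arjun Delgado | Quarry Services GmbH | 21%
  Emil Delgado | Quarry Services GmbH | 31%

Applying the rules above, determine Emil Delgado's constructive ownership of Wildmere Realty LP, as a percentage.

4.221888%

By sibling attribution (R1), Emil Delgado is treated as also owning Arjun Delgado's interest in Quarry Services GmbH, giving 31% + 21% = 52%.
By sibling attribution (R1), Emil Delgado is treated as also owning Arjun Delgado's interest in Redpoint Partners LP, giving 38% + 20% = 58%.
Chain via Quarry Services GmbH → Copperline Logistics SA → Fairlane Trust (R2): 52% × 22% × 64% × 44% = 3.221504% of Wildmere Realty LP.
Chain via Redpoint Partners LP → Beacon Energy Co. → Larkspur Industries Corp. (R2): 58% × 56% × 28% × 11% = 1.000384% of Wildmere Realty LP.
Aggregating (R3): 3.221504% + 1.000384% = 4.221888%.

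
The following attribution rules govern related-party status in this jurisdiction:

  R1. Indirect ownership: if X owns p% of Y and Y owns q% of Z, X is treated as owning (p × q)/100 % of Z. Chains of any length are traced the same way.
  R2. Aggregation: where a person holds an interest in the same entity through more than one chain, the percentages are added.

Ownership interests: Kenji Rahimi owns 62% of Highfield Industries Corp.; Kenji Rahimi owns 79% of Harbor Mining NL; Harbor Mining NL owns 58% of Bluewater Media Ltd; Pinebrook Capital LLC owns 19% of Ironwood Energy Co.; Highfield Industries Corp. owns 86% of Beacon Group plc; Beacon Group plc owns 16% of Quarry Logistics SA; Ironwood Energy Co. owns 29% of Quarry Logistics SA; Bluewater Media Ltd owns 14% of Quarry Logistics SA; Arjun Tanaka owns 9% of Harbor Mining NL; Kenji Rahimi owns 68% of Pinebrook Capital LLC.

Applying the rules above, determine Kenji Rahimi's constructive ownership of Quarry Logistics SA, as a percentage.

Chain via Pinebrook Capital LLC → Ironwood Energy Co. (R1): 68% × 19% × 29% = 3.7468% of Quarry Logistics SA.
Chain via Harbor Mining NL → Bluewater Media Ltd (R1): 79% × 58% × 14% = 6.4148% of Quarry Logistics SA.
Chain via Highfield Industries Corp. → Beacon Group plc (R1): 62% × 86% × 16% = 8.5312% of Quarry Logistics SA.
Aggregating (R2): 3.7468% + 6.4148% + 8.5312% = 18.6928%.

18.6928%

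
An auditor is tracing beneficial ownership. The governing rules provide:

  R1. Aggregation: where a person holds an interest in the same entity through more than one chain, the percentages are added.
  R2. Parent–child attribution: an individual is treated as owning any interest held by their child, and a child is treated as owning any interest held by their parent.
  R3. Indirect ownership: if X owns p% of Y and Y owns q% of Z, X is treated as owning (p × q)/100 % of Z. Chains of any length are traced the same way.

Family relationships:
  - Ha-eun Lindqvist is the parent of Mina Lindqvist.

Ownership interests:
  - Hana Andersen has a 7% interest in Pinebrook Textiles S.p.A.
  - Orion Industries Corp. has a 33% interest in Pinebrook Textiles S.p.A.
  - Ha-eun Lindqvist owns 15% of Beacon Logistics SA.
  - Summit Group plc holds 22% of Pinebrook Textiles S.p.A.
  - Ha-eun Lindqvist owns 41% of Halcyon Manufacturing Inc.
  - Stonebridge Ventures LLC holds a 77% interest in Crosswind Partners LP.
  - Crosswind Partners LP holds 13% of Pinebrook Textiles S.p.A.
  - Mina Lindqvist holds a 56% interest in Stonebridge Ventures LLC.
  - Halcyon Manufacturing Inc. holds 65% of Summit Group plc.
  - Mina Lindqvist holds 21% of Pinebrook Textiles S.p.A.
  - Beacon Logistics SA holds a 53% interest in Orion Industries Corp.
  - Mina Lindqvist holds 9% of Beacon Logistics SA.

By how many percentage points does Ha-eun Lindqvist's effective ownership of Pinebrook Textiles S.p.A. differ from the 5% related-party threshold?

By parent–child attribution (R2), Ha-eun Lindqvist is treated as also owning Mina Lindqvist's interest in Beacon Logistics SA, giving 15% + 9% = 24%.
By parent–child attribution (R2), Ha-eun Lindqvist is treated as owning Mina Lindqvist's 56% interest in Stonebridge Ventures LLC.
By parent–child attribution (R2), Ha-eun Lindqvist is treated as owning Mina Lindqvist's 21% interest in Pinebrook Textiles S.p.A.
Chain via Beacon Logistics SA → Orion Industries Corp. (R3): 24% × 53% × 33% = 4.1976% of Pinebrook Textiles S.p.A.
Chain via Halcyon Manufacturing Inc. → Summit Group plc (R3): 41% × 65% × 22% = 5.863% of Pinebrook Textiles S.p.A.
Chain via Stonebridge Ventures LLC → Crosswind Partners LP (R3): 56% × 77% × 13% = 5.6056% of Pinebrook Textiles S.p.A.
Direct interest in Pinebrook Textiles S.p.A: 21%.
Aggregating (R1): 4.1976% + 5.863% + 5.6056% + 21% = 36.6662%.
36.6662% exceeds the 5% threshold by 31.6662 percentage points.

31.6662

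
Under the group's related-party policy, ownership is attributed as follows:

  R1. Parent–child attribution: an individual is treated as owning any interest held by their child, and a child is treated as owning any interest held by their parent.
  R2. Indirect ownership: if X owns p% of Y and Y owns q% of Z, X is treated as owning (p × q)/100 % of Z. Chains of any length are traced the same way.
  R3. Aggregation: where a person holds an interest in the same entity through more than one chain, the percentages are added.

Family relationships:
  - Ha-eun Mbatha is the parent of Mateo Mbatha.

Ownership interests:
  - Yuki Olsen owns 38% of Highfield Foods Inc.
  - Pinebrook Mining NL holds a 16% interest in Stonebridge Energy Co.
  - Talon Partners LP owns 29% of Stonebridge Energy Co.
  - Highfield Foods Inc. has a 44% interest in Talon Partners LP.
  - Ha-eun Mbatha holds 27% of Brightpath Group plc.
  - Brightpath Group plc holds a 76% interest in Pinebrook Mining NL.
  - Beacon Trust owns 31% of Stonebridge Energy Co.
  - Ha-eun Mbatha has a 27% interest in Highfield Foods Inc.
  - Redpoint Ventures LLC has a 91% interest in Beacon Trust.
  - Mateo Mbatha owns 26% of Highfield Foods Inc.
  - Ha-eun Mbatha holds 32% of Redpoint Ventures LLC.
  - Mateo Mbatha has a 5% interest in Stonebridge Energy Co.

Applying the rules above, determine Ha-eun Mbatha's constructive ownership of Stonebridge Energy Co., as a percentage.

24.0732%

By parent–child attribution (R1), Ha-eun Mbatha is treated as also owning Mateo Mbatha's interest in Highfield Foods Inc, giving 27% + 26% = 53%.
By parent–child attribution (R1), Ha-eun Mbatha is treated as owning Mateo Mbatha's 5% interest in Stonebridge Energy Co.
Chain via Redpoint Ventures LLC → Beacon Trust (R2): 32% × 91% × 31% = 9.0272% of Stonebridge Energy Co.
Chain via Highfield Foods Inc. → Talon Partners LP (R2): 53% × 44% × 29% = 6.7628% of Stonebridge Energy Co.
Chain via Brightpath Group plc → Pinebrook Mining NL (R2): 27% × 76% × 16% = 3.2832% of Stonebridge Energy Co.
Direct interest in Stonebridge Energy Co: 5%.
Aggregating (R3): 9.0272% + 6.7628% + 3.2832% + 5% = 24.0732%.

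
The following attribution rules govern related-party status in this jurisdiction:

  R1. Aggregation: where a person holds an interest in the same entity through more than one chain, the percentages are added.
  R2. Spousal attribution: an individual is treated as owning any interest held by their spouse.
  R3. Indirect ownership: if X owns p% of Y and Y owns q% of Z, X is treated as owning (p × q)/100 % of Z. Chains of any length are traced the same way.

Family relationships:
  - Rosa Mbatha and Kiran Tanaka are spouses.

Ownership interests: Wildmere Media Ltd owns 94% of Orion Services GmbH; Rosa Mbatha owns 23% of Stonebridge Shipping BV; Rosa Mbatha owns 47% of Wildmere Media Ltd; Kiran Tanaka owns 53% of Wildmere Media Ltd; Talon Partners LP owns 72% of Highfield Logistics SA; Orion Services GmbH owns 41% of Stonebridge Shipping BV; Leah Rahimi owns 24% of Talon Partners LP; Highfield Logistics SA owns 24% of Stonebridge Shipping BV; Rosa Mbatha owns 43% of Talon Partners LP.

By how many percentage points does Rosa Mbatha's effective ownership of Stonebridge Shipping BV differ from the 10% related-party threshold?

By spousal attribution (R2), Rosa Mbatha is treated as also owning Kiran Tanaka's interest in Wildmere Media Ltd, giving 47% + 53% = 100%.
Chain via Talon Partners LP → Highfield Logistics SA (R3): 43% × 72% × 24% = 7.4304% of Stonebridge Shipping BV.
Chain via Wildmere Media Ltd → Orion Services GmbH (R3): 100% × 94% × 41% = 38.54% of Stonebridge Shipping BV.
Direct interest in Stonebridge Shipping BV: 23%.
Aggregating (R1): 7.4304% + 38.54% + 23% = 68.9704%.
68.9704% exceeds the 10% threshold by 58.9704 percentage points.

58.9704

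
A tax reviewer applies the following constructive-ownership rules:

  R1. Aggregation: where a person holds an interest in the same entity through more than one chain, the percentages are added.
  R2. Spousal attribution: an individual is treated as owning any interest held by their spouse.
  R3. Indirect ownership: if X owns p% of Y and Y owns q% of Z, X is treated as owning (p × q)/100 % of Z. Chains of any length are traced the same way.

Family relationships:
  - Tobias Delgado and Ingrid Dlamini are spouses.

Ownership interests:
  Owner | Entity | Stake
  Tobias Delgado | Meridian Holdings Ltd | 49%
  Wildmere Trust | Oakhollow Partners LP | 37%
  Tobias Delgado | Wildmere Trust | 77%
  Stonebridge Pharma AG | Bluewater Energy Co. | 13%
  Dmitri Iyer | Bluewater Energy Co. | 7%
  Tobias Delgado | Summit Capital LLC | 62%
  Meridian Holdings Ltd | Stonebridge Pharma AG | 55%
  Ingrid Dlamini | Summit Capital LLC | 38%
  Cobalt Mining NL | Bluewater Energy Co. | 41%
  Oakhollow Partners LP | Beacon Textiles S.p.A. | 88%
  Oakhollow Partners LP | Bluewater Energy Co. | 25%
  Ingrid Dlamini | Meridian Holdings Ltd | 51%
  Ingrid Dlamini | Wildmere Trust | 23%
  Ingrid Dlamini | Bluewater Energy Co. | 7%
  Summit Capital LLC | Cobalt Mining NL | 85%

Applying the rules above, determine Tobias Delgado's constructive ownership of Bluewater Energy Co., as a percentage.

58.25%

By spousal attribution (R2), Tobias Delgado is treated as also owning Ingrid Dlamini's interest in Wildmere Trust, giving 77% + 23% = 100%.
By spousal attribution (R2), Tobias Delgado is treated as also owning Ingrid Dlamini's interest in Summit Capital LLC, giving 62% + 38% = 100%.
By spousal attribution (R2), Tobias Delgado is treated as also owning Ingrid Dlamini's interest in Meridian Holdings Ltd, giving 49% + 51% = 100%.
By spousal attribution (R2), Tobias Delgado is treated as owning Ingrid Dlamini's 7% interest in Bluewater Energy Co.
Chain via Wildmere Trust → Oakhollow Partners LP (R3): 100% × 37% × 25% = 9.25% of Bluewater Energy Co.
Chain via Summit Capital LLC → Cobalt Mining NL (R3): 100% × 85% × 41% = 34.85% of Bluewater Energy Co.
Chain via Meridian Holdings Ltd → Stonebridge Pharma AG (R3): 100% × 55% × 13% = 7.15% of Bluewater Energy Co.
Direct interest in Bluewater Energy Co: 7%.
Aggregating (R1): 9.25% + 34.85% + 7.15% + 7% = 58.25%.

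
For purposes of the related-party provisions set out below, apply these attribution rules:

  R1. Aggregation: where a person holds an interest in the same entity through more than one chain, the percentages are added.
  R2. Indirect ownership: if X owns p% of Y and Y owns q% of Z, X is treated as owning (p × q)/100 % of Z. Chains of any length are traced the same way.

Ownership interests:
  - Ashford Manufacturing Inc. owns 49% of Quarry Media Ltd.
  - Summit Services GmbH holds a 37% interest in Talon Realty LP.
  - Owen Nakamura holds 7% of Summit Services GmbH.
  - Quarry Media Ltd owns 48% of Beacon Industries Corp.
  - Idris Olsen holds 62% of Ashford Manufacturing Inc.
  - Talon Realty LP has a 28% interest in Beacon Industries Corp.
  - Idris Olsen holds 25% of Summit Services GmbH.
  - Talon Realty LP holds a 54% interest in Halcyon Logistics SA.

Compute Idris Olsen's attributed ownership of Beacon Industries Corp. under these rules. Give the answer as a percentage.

17.1724%

Chain via Summit Services GmbH → Talon Realty LP (R2): 25% × 37% × 28% = 2.59% of Beacon Industries Corp.
Chain via Ashford Manufacturing Inc. → Quarry Media Ltd (R2): 62% × 49% × 48% = 14.5824% of Beacon Industries Corp.
Aggregating (R1): 2.59% + 14.5824% = 17.1724%.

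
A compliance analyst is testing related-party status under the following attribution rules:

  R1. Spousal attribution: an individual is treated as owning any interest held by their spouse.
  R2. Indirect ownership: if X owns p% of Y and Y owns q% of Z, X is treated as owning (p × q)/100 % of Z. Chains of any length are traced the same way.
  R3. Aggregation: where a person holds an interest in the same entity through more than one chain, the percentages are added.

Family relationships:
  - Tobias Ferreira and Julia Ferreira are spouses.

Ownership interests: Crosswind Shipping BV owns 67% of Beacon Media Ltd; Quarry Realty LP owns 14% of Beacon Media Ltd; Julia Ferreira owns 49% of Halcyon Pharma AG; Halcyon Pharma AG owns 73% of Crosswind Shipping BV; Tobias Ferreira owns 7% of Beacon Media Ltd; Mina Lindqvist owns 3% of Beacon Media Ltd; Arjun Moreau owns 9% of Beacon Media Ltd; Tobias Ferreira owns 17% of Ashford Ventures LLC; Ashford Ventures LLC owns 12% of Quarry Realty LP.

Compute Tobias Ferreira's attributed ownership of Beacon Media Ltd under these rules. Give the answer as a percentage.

31.2515%

By spousal attribution (R1), Tobias Ferreira is treated as owning Julia Ferreira's 49% interest in Halcyon Pharma AG.
Chain via Ashford Ventures LLC → Quarry Realty LP (R2): 17% × 12% × 14% = 0.2856% of Beacon Media Ltd.
Direct interest in Beacon Media Ltd: 7%.
Chain via Halcyon Pharma AG → Crosswind Shipping BV (R2): 49% × 73% × 67% = 23.9659% of Beacon Media Ltd.
Aggregating (R3): 0.2856% + 7% + 23.9659% = 31.2515%.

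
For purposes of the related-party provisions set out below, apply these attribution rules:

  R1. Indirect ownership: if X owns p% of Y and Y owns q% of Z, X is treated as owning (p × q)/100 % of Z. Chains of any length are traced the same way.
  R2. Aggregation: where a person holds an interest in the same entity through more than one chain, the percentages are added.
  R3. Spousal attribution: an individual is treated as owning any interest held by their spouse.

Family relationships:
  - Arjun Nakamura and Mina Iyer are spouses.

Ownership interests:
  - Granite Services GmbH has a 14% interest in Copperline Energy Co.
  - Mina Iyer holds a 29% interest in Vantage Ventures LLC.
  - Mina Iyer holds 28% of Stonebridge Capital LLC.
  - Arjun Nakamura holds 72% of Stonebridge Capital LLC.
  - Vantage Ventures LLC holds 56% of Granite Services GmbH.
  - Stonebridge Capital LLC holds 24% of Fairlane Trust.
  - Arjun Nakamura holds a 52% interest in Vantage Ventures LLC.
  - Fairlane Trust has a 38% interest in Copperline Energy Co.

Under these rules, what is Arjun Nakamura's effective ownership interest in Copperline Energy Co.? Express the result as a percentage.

By spousal attribution (R3), Arjun Nakamura is treated as also owning Mina Iyer's interest in Vantage Ventures LLC, giving 52% + 29% = 81%.
By spousal attribution (R3), Arjun Nakamura is treated as also owning Mina Iyer's interest in Stonebridge Capital LLC, giving 72% + 28% = 100%.
Chain via Vantage Ventures LLC → Granite Services GmbH (R1): 81% × 56% × 14% = 6.3504% of Copperline Energy Co.
Chain via Stonebridge Capital LLC → Fairlane Trust (R1): 100% × 24% × 38% = 9.12% of Copperline Energy Co.
Aggregating (R2): 6.3504% + 9.12% = 15.4704%.

15.4704%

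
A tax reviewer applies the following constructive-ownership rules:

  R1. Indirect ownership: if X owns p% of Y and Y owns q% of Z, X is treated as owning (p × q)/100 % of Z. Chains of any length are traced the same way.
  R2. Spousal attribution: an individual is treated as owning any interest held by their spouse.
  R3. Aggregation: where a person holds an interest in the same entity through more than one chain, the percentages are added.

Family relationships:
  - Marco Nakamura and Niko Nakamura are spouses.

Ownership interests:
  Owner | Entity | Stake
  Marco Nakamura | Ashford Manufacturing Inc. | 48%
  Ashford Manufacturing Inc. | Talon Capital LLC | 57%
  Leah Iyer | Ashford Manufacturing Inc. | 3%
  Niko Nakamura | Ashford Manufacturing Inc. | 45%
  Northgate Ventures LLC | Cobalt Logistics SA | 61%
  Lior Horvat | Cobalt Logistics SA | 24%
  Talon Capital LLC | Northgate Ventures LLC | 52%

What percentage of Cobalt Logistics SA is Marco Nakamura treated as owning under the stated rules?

16.814772%

By spousal attribution (R2), Marco Nakamura is treated as also owning Niko Nakamura's interest in Ashford Manufacturing Inc, giving 48% + 45% = 93%.
Chain via Ashford Manufacturing Inc. → Talon Capital LLC → Northgate Ventures LLC (R1): 93% × 57% × 52% × 61% = 16.814772% of Cobalt Logistics SA.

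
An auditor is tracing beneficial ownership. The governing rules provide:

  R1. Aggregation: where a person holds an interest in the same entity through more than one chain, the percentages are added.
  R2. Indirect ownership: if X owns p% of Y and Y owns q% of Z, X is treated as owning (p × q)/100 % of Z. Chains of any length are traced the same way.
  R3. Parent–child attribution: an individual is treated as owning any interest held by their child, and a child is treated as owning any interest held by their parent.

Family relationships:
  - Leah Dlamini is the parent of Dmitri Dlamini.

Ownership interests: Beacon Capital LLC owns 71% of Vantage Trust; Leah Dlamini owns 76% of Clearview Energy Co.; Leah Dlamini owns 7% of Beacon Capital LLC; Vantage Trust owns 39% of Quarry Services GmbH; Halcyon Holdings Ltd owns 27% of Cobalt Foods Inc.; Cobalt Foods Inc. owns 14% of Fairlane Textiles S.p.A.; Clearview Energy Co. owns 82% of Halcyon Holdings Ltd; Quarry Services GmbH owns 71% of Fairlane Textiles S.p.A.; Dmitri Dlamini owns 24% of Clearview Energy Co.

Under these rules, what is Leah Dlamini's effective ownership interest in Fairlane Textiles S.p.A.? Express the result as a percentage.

4.475793%

By parent–child attribution (R3), Leah Dlamini is treated as also owning Dmitri Dlamini's interest in Clearview Energy Co, giving 76% + 24% = 100%.
Chain via Beacon Capital LLC → Vantage Trust → Quarry Services GmbH (R2): 7% × 71% × 39% × 71% = 1.376193% of Fairlane Textiles S.p.A.
Chain via Clearview Energy Co. → Halcyon Holdings Ltd → Cobalt Foods Inc. (R2): 100% × 82% × 27% × 14% = 3.0996% of Fairlane Textiles S.p.A.
Aggregating (R1): 1.376193% + 3.0996% = 4.475793%.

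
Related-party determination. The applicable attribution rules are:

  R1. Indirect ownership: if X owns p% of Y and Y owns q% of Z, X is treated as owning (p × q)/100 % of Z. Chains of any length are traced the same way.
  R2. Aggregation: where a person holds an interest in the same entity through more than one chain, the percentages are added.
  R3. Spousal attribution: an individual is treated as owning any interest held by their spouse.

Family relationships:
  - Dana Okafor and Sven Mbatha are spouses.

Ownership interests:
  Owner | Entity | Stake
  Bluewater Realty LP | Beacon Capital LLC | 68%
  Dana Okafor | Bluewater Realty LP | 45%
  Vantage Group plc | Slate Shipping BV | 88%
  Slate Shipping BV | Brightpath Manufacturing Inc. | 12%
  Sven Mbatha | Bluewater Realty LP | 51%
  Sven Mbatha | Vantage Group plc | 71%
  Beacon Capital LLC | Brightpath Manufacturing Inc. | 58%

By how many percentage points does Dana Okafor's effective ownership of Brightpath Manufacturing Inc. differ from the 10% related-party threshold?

By spousal attribution (R3), Dana Okafor is treated as also owning Sven Mbatha's interest in Bluewater Realty LP, giving 45% + 51% = 96%.
By spousal attribution (R3), Dana Okafor is treated as owning Sven Mbatha's 71% interest in Vantage Group plc.
Chain via Bluewater Realty LP → Beacon Capital LLC (R1): 96% × 68% × 58% = 37.8624% of Brightpath Manufacturing Inc.
Chain via Vantage Group plc → Slate Shipping BV (R1): 71% × 88% × 12% = 7.4976% of Brightpath Manufacturing Inc.
Aggregating (R2): 37.8624% + 7.4976% = 45.36%.
45.36% exceeds the 10% threshold by 35.36 percentage points.

35.36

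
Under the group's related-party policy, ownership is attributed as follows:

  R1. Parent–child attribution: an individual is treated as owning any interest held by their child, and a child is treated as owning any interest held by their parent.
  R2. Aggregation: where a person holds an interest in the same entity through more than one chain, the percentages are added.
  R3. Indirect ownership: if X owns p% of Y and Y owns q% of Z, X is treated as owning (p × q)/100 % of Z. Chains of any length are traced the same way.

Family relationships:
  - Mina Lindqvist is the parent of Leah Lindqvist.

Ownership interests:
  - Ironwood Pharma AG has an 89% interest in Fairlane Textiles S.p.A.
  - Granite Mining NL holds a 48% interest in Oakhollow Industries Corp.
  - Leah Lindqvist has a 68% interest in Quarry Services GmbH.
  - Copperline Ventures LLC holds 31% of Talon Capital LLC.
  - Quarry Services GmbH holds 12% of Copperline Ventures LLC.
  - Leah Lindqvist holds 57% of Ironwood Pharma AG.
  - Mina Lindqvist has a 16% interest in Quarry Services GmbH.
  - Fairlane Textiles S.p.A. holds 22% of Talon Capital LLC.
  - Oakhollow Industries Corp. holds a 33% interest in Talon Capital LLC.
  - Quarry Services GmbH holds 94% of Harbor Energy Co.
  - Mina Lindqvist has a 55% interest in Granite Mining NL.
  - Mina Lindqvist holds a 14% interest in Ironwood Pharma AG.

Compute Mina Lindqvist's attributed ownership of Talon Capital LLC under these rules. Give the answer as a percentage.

By parent–child attribution (R1), Mina Lindqvist is treated as also owning Leah Lindqvist's interest in Quarry Services GmbH, giving 16% + 68% = 84%.
By parent–child attribution (R1), Mina Lindqvist is treated as also owning Leah Lindqvist's interest in Ironwood Pharma AG, giving 14% + 57% = 71%.
Chain via Quarry Services GmbH → Copperline Ventures LLC (R3): 84% × 12% × 31% = 3.1248% of Talon Capital LLC.
Chain via Granite Mining NL → Oakhollow Industries Corp. (R3): 55% × 48% × 33% = 8.712% of Talon Capital LLC.
Chain via Ironwood Pharma AG → Fairlane Textiles S.p.A. (R3): 71% × 89% × 22% = 13.9018% of Talon Capital LLC.
Aggregating (R2): 3.1248% + 8.712% + 13.9018% = 25.7386%.

25.7386%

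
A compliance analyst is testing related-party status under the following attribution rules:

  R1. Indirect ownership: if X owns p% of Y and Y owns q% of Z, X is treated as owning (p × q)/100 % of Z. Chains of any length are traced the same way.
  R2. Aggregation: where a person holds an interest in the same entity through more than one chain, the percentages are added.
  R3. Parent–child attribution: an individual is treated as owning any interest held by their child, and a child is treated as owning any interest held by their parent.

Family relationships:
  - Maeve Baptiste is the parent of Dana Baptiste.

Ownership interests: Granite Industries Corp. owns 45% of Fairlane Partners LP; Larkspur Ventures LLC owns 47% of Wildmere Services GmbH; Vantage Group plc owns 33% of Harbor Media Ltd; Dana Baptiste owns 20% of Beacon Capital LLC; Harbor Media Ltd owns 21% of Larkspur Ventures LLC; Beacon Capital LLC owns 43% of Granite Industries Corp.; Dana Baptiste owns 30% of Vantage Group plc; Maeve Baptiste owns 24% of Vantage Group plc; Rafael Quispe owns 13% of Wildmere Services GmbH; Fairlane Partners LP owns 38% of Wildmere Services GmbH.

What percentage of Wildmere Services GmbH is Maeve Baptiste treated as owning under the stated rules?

By parent–child attribution (R3), Maeve Baptiste is treated as also owning Dana Baptiste's interest in Vantage Group plc, giving 24% + 30% = 54%.
By parent–child attribution (R3), Maeve Baptiste is treated as owning Dana Baptiste's 20% interest in Beacon Capital LLC.
Chain via Vantage Group plc → Harbor Media Ltd → Larkspur Ventures LLC (R1): 54% × 33% × 21% × 47% = 1.758834% of Wildmere Services GmbH.
Chain via Beacon Capital LLC → Granite Industries Corp. → Fairlane Partners LP (R1): 20% × 43% × 45% × 38% = 1.4706% of Wildmere Services GmbH.
Aggregating (R2): 1.758834% + 1.4706% = 3.229434%.

3.229434%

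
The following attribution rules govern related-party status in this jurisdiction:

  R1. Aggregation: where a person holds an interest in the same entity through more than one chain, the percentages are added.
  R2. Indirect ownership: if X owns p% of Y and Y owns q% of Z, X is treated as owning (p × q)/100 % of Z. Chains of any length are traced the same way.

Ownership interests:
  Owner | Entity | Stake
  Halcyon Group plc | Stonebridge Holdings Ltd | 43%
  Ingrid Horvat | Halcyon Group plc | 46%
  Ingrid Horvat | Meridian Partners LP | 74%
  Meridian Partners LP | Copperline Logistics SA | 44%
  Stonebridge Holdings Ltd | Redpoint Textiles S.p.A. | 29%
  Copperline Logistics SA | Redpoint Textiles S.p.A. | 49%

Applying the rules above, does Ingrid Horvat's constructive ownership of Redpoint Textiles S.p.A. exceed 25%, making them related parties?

Chain via Halcyon Group plc → Stonebridge Holdings Ltd (R2): 46% × 43% × 29% = 5.7362% of Redpoint Textiles S.p.A.
Chain via Meridian Partners LP → Copperline Logistics SA (R2): 74% × 44% × 49% = 15.9544% of Redpoint Textiles S.p.A.
Aggregating (R1): 5.7362% + 15.9544% = 21.6906%.
21.6906% does not exceed the 25% threshold, so Ingrid is not a related party to Redpoint Textiles S.p.A.

No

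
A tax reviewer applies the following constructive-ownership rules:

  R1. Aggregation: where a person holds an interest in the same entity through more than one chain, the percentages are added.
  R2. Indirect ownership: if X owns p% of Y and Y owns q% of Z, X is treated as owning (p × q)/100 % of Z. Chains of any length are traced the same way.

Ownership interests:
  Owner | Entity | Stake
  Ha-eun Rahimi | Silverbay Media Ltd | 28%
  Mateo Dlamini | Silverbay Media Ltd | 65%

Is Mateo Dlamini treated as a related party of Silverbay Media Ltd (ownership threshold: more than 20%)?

Yes

Direct interest in Silverbay Media Ltd: 65%.
65% exceeds the 20% threshold, so Mateo is a related party to Silverbay Media Ltd.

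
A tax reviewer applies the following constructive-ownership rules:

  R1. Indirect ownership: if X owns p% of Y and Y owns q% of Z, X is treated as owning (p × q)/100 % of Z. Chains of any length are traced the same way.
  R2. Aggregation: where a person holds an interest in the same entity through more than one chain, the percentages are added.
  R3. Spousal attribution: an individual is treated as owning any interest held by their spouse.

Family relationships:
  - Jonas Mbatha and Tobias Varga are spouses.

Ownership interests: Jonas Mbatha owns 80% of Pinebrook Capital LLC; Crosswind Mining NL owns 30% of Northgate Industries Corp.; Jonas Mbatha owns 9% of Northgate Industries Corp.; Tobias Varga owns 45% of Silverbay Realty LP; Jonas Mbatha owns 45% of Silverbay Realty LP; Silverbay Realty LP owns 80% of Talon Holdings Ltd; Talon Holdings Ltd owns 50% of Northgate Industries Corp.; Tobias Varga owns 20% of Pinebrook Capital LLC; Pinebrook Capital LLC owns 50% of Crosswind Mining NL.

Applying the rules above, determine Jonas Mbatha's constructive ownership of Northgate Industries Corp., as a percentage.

60%

By spousal attribution (R3), Jonas Mbatha is treated as also owning Tobias Varga's interest in Silverbay Realty LP, giving 45% + 45% = 90%.
By spousal attribution (R3), Jonas Mbatha is treated as also owning Tobias Varga's interest in Pinebrook Capital LLC, giving 80% + 20% = 100%.
Chain via Silverbay Realty LP → Talon Holdings Ltd (R1): 90% × 80% × 50% = 36% of Northgate Industries Corp.
Chain via Pinebrook Capital LLC → Crosswind Mining NL (R1): 100% × 50% × 30% = 15% of Northgate Industries Corp.
Direct interest in Northgate Industries Corp: 9%.
Aggregating (R2): 36% + 15% + 9% = 60%.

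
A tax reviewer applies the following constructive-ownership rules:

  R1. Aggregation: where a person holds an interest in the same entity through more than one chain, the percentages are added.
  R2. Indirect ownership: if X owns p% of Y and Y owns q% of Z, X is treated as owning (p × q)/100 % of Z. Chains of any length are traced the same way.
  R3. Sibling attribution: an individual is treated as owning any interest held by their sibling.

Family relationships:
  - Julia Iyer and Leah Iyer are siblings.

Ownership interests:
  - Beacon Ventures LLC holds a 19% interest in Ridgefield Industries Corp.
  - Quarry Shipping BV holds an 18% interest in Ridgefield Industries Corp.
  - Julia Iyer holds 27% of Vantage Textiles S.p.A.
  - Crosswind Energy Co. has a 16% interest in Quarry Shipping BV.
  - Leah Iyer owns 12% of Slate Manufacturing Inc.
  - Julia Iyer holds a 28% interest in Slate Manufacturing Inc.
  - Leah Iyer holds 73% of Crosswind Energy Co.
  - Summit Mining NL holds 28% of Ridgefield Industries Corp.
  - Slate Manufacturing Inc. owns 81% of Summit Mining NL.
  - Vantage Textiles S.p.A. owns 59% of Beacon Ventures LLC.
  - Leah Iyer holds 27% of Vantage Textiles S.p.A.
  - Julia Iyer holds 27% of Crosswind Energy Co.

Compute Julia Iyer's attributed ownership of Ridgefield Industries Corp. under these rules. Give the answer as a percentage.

By sibling attribution (R3), Julia Iyer is treated as also owning Leah Iyer's interest in Crosswind Energy Co, giving 27% + 73% = 100%.
By sibling attribution (R3), Julia Iyer is treated as also owning Leah Iyer's interest in Slate Manufacturing Inc, giving 28% + 12% = 40%.
By sibling attribution (R3), Julia Iyer is treated as also owning Leah Iyer's interest in Vantage Textiles S.p.A, giving 27% + 27% = 54%.
Chain via Crosswind Energy Co. → Quarry Shipping BV (R2): 100% × 16% × 18% = 2.88% of Ridgefield Industries Corp.
Chain via Slate Manufacturing Inc. → Summit Mining NL (R2): 40% × 81% × 28% = 9.072% of Ridgefield Industries Corp.
Chain via Vantage Textiles S.p.A. → Beacon Ventures LLC (R2): 54% × 59% × 19% = 6.0534% of Ridgefield Industries Corp.
Aggregating (R1): 2.88% + 9.072% + 6.0534% = 18.0054%.

18.0054%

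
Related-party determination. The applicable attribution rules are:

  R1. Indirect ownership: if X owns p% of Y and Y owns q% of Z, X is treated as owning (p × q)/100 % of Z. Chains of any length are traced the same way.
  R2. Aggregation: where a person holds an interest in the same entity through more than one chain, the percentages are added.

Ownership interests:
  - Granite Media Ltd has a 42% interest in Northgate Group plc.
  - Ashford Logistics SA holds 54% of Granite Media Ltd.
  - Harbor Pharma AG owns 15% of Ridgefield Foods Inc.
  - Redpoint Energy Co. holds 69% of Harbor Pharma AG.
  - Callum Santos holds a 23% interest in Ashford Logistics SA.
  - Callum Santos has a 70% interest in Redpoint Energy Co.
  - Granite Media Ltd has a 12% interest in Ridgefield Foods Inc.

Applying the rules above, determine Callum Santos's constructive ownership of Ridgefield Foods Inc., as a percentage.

Chain via Ashford Logistics SA → Granite Media Ltd (R1): 23% × 54% × 12% = 1.4904% of Ridgefield Foods Inc.
Chain via Redpoint Energy Co. → Harbor Pharma AG (R1): 70% × 69% × 15% = 7.245% of Ridgefield Foods Inc.
Aggregating (R2): 1.4904% + 7.245% = 8.7354%.

8.7354%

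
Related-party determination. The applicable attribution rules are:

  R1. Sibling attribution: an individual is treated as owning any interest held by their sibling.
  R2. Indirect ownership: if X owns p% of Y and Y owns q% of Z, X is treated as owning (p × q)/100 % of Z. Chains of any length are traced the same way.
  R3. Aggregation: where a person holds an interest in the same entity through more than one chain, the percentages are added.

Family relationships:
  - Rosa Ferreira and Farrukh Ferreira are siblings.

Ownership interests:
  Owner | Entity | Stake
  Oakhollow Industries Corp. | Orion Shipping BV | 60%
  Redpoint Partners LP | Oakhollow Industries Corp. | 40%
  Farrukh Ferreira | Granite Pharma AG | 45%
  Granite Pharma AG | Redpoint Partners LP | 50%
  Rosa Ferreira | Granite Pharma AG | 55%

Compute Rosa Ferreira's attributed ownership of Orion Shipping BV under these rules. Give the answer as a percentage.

By sibling attribution (R1), Rosa Ferreira is treated as also owning Farrukh Ferreira's interest in Granite Pharma AG, giving 55% + 45% = 100%.
Chain via Granite Pharma AG → Redpoint Partners LP → Oakhollow Industries Corp. (R2): 100% × 50% × 40% × 60% = 12% of Orion Shipping BV.

12%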